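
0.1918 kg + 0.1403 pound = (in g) 255.4. Check: 0.1918 kg is already in kg. 1 pound = 0.45359237 kg, so 0.1403 pound = 0.1403 * 0.45359237 = 0.06363901 kg. Sum: 0.1918 + 0.06363901 = 0.25543901 kg. 1 g = 0.001 kg, so 0.25543901 kg = 0.25543901 / 0.001 = 255.43901 g ≈ 255.4 g (4 s.f.).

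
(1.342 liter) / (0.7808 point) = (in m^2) 1 liter = 0.001 m^3, so 1.342 liter = 1.342 * 0.001 = 0.001342 m^3. 1 point = 0.00035277778 m, so 0.7808 point = 0.7808 * 0.00035277778 = 0.00027544889 m. Combine: 0.001342 m^3 / 0.00027544889 m = 4.8720472 m^2. Result: 4.8720472 m^2 ≈ 4.872 m^2 (4 s.f.). Final answer: 4.872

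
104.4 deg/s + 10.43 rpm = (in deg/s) 167. Check: 1 deg/s = 0.017453293 rad/s, so 104.4 deg/s = 104.4 * 0.017453293 = 1.8221237 rad/s. 1 rpm = 0.10471976 rad/s, so 10.43 rpm = 10.43 * 0.10471976 = 1.092227 rad/s. Sum: 1.8221237 + 1.092227 = 2.9143508 rad/s. 1 deg/s = 0.017453293 rad/s, so 2.9143508 rad/s = 2.9143508 / 0.017453293 = 166.98 deg/s ≈ 167 deg/s (4 s.f.).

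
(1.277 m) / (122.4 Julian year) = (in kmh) 1.19e-09. Check: 1.277 m is already in m. 1 Julian year = 31557600 s, so 122.4 Julian year = 122.4 * 31557600 = 3.8626502e+09 s. Combine: 1.277 m / 3.8626502e+09 s = 3.3060203e-10 m/s. 1 kmh = 0.27777778 m/s, so 3.3060203e-10 m/s = 3.3060203e-10 / 0.27777778 = 1.1901673e-09 kmh ≈ 1.19e-09 kmh (4 s.f.).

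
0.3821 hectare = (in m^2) 1 hectare = 10000 m^2, so 0.3821 hectare = 0.3821 * 10000 = 3821 m^2. Result: 3821 m^2. Final answer: 3821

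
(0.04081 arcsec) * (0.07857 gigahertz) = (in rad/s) 1 arcsec = 4.8481368e-06 rad, so 0.04081 arcsec = 0.04081 * 4.8481368e-06 = 1.9785246e-07 rad. 1 gigahertz = 1e+09 Hz, so 0.07857 gigahertz = 0.07857 * 1e+09 = 78570000 Hz. Combine: 1.9785246e-07 rad * 78570000 Hz = 15.545268 rad/s. Result: 15.545268 rad/s ≈ 15.55 rad/s (4 s.f.). Final answer: 15.55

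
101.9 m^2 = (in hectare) 0.01019. Check: 1 hectare = 10000 m^2, so 101.9 m^2 = 101.9 / 10000 = 0.01019 hectare.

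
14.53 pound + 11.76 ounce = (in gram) 1 pound = 0.45359237 kg, so 14.53 pound = 14.53 * 0.45359237 = 6.5906971 kg. 1 ounce = 0.028349523 kg, so 11.76 ounce = 11.76 * 0.028349523 = 0.33339039 kg. Sum: 6.5906971 + 0.33339039 = 6.9240875 kg. 1 gram = 0.001 kg, so 6.9240875 kg = 6.9240875 / 0.001 = 6924.0875 gram ≈ 6924 gram (4 s.f.). Final answer: 6924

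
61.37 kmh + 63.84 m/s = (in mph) 1 kmh = 0.27777778 m/s, so 61.37 kmh = 61.37 * 0.27777778 = 17.047222 m/s. 63.84 m/s is already in m/s. Sum: 17.047222 + 63.84 = 80.887222 m/s. 1 mph = 0.44704 m/s, so 80.887222 m/s = 80.887222 / 0.44704 = 180.93956 mph ≈ 180.9 mph (4 s.f.). Final answer: 180.9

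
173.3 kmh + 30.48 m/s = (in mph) 1 kmh = 0.27777778 m/s, so 173.3 kmh = 173.3 * 0.27777778 = 48.138889 m/s. 30.48 m/s is already in m/s. Sum: 48.138889 + 30.48 = 78.618889 m/s. 1 mph = 0.44704 m/s, so 78.618889 m/s = 78.618889 / 0.44704 = 175.86545 mph ≈ 175.9 mph (4 s.f.). Final answer: 175.9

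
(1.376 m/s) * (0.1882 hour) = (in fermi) 1.376 m/s is already in m/s. 1 hour = 3600 s, so 0.1882 hour = 0.1882 * 3600 = 677.52 s. Combine: 1.376 m/s * 677.52 s = 932.26752 m. 1 fermi = 1e-15 m, so 932.26752 m = 932.26752 / 1e-15 = 9.3226752e+17 fermi ≈ 9.323e+17 fermi (4 s.f.). Final answer: 9.323e+17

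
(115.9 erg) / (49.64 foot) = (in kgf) 7.811e-08. Check: 1 erg = 1e-07 J, so 115.9 erg = 115.9 * 1e-07 = 1.159e-05 J. 1 foot = 0.3048 m, so 49.64 foot = 49.64 * 0.3048 = 15.130272 m. Combine: 1.159e-05 J / 15.130272 m = 7.6601399e-07 N. 1 kgf = 9.80665 N, so 7.6601399e-07 N = 7.6601399e-07 / 9.80665 = 7.8111688e-08 kgf ≈ 7.811e-08 kgf (4 s.f.).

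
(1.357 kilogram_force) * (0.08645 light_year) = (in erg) 1 kilogram_force = 9.80665 N, so 1.357 kilogram_force = 1.357 * 9.80665 = 13.307624 N. 1 light_year = 9.4607305e+15 m, so 0.08645 light_year = 0.08645 * 9.4607305e+15 = 8.1788015e+14 m. Combine: 13.307624 N * 8.1788015e+14 m = 1.0884042e+16 J. 1 erg = 1e-07 J, so 1.0884042e+16 J = 1.0884042e+16 / 1e-07 = 1.0884042e+23 erg ≈ 1.088e+23 erg (4 s.f.). Final answer: 1.088e+23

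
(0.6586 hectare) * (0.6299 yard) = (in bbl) 1 hectare = 10000 m^2, so 0.6586 hectare = 0.6586 * 10000 = 6586 m^2. 1 yard = 0.9144 m, so 0.6299 yard = 0.6299 * 0.9144 = 0.57598056 m. Combine: 6586 m^2 * 0.57598056 m = 3793.408 m^3. 1 bbl = 0.15898729 m^3, so 3793.408 m^3 = 3793.408 / 0.15898729 = 23859.818 bbl ≈ 2.386e+04 bbl (4 s.f.). Final answer: 2.386e+04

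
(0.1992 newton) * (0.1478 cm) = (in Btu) 0.1992 newton = 0.1992 N. 1 cm = 0.01 m, so 0.1478 cm = 0.1478 * 0.01 = 0.001478 m. Combine: 0.1992 N * 0.001478 m = 0.0002944176 J. 1 Btu = 1055.0559 J, so 0.0002944176 J = 0.0002944176 / 1055.0559 = 2.7905404e-07 Btu ≈ 2.791e-07 Btu (4 s.f.). Final answer: 2.791e-07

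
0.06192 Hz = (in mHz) 1 mHz = 0.001 Hz, so 0.06192 Hz = 0.06192 / 0.001 = 61.92 mHz. Final answer: 61.92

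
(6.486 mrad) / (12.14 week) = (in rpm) 8.436e-09. Check: 1 mrad = 0.001 rad, so 6.486 mrad = 6.486 * 0.001 = 0.006486 rad. 1 week = 604800 s, so 12.14 week = 12.14 * 604800 = 7342272 s. Combine: 0.006486 rad / 7342272 s = 8.8337779e-10 rad/s. 1 rpm = 0.10471976 rad/s, so 8.8337779e-10 rad/s = 8.8337779e-10 / 0.10471976 = 8.4356365e-09 rpm ≈ 8.436e-09 rpm (4 s.f.).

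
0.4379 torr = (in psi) 1 torr = 133.32237 Pa, so 0.4379 torr = 0.4379 * 133.32237 = 58.381865 Pa. 1 psi = 6894.7573 Pa, so 58.381865 Pa = 58.381865 / 6894.7573 = 0.0084675736 psi ≈ 0.008468 psi (4 s.f.). Final answer: 0.008468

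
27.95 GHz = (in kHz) 2.795e+07. Check: 1 GHz = 1e+09 Hz, so 27.95 GHz = 27.95 * 1e+09 = 2.795e+10 Hz. 1 kHz = 1000 Hz, so 2.795e+10 Hz = 2.795e+10 / 1000 = 27950000 kHz ≈ 2.795e+07 kHz (4 s.f.).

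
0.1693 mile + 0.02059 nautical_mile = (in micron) 1 mile = 1609.344 m, so 0.1693 mile = 0.1693 * 1609.344 = 272.46194 m. 1 nautical_mile = 1852 m, so 0.02059 nautical_mile = 0.02059 * 1852 = 38.13268 m. Sum: 272.46194 + 38.13268 = 310.59462 m. 1 micron = 1e-06 m, so 310.59462 m = 310.59462 / 1e-06 = 3.1059462e+08 micron ≈ 3.106e+08 micron (4 s.f.). Final answer: 3.106e+08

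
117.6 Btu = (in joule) 1.241e+05. Check: 1 Btu = 1055.0559 J, so 117.6 Btu = 117.6 * 1055.0559 = 124074.57 J. 124074.57 J = 124074.57 joule ≈ 1.241e+05 joule (4 s.f.).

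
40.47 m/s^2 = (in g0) 4.127. Check: 1 g0 = 9.80665 m/s^2, so 40.47 m/s^2 = 40.47 / 9.80665 = 4.1267915 g0 ≈ 4.127 g0 (4 s.f.).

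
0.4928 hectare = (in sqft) 1 hectare = 10000 m^2, so 0.4928 hectare = 0.4928 * 10000 = 4928 m^2. 1 sqft = 0.09290304 m^2, so 4928 m^2 = 4928 / 0.09290304 = 53044.551 sqft ≈ 5.304e+04 sqft (4 s.f.). Final answer: 5.304e+04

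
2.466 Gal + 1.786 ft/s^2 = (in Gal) 1 Gal = 0.01 m/s^2, so 2.466 Gal = 2.466 * 0.01 = 0.02466 m/s^2. 1 ft/s^2 = 0.3048 m/s^2, so 1.786 ft/s^2 = 1.786 * 0.3048 = 0.5443728 m/s^2. Sum: 0.02466 + 0.5443728 = 0.5690328 m/s^2. 1 Gal = 0.01 m/s^2, so 0.5690328 m/s^2 = 0.5690328 / 0.01 = 56.90328 Gal ≈ 56.9 Gal (4 s.f.). Final answer: 56.9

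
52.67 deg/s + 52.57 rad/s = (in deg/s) 1 deg/s = 0.017453293 rad/s, so 52.67 deg/s = 52.67 * 0.017453293 = 0.91926492 rad/s. 52.57 rad/s is already in rad/s. Sum: 0.91926492 + 52.57 = 53.489265 rad/s. 1 deg/s = 0.017453293 rad/s, so 53.489265 rad/s = 53.489265 / 0.017453293 = 3064.7091 deg/s ≈ 3065 deg/s (4 s.f.). Final answer: 3065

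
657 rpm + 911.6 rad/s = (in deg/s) 5.617e+04. Check: 1 rpm = 0.10471976 rad/s, so 657 rpm = 657 * 0.10471976 = 68.800879 rad/s. 911.6 rad/s is already in rad/s. Sum: 68.800879 + 911.6 = 980.40088 rad/s. 1 deg/s = 0.017453293 rad/s, so 980.40088 rad/s = 980.40088 / 0.017453293 = 56172.833 deg/s ≈ 5.617e+04 deg/s (4 s.f.).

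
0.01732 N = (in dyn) 1732. Check: 1 dyn = 1e-05 N, so 0.01732 N = 0.01732 / 1e-05 = 1732 dyn.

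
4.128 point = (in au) 1 point = 0.00035277778 m, so 4.128 point = 4.128 * 0.00035277778 = 0.0014562667 m. 1 au = 1.4959787e+11 m, so 0.0014562667 m = 0.0014562667 / 1.4959787e+11 = 9.7345414e-15 au ≈ 9.735e-15 au (4 s.f.). Final answer: 9.735e-15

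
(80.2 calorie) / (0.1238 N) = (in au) 1 calorie = 4.184 J, so 80.2 calorie = 80.2 * 4.184 = 335.5568 J. 0.1238 N is already in N. Combine: 335.5568 J / 0.1238 N = 2710.475 m. 1 au = 1.4959787e+11 m, so 2710.475 m = 2710.475 / 1.4959787e+11 = 1.8118406e-08 au ≈ 1.812e-08 au (4 s.f.). Final answer: 1.812e-08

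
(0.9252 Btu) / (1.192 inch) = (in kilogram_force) 1 Btu = 1055.0559 J, so 0.9252 Btu = 0.9252 * 1055.0559 = 976.13767 J. 1 inch = 0.0254 m, so 1.192 inch = 1.192 * 0.0254 = 0.0302768 m. Combine: 976.13767 J / 0.0302768 m = 32240.451 N. 1 kilogram_force = 9.80665 N, so 32240.451 N = 32240.451 / 9.80665 = 3287.611 kilogram_force ≈ 3288 kilogram_force (4 s.f.). Final answer: 3288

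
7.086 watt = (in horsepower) 7.086 watt = 7.086 W. 1 horsepower = 745.69987 W, so 7.086 W = 7.086 / 745.69987 = 0.0095024825 horsepower ≈ 0.009502 horsepower (4 s.f.). Final answer: 0.009502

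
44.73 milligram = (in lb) 1 milligram = 1e-06 kg, so 44.73 milligram = 44.73 * 1e-06 = 4.473e-05 kg. 1 lb = 0.45359237 kg, so 4.473e-05 kg = 4.473e-05 / 0.45359237 = 9.861277e-05 lb ≈ 9.861e-05 lb (4 s.f.). Final answer: 9.861e-05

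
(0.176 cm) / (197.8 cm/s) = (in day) 1.03e-08. Check: 1 cm = 0.01 m, so 0.176 cm = 0.176 * 0.01 = 0.00176 m. 1 cm/s = 0.01 m/s, so 197.8 cm/s = 197.8 * 0.01 = 1.978 m/s. Combine: 0.00176 m / 1.978 m/s = 0.00088978766 s. 1 day = 86400 s, so 0.00088978766 s = 0.00088978766 / 86400 = 1.0298468e-08 day ≈ 1.03e-08 day (4 s.f.).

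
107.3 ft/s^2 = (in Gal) 1 ft/s^2 = 0.3048 m/s^2, so 107.3 ft/s^2 = 107.3 * 0.3048 = 32.70504 m/s^2. 1 Gal = 0.01 m/s^2, so 32.70504 m/s^2 = 32.70504 / 0.01 = 3270.504 Gal ≈ 3271 Gal (4 s.f.). Final answer: 3271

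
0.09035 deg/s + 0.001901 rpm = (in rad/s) 0.001776. Check: 1 deg/s = 0.017453293 rad/s, so 0.09035 deg/s = 0.09035 * 0.017453293 = 0.001576905 rad/s. 1 rpm = 0.10471976 rad/s, so 0.001901 rpm = 0.001901 * 0.10471976 = 0.00019907225 rad/s. Sum: 0.001576905 + 0.00019907225 = 0.0017759772 rad/s. Result: 0.0017759772 rad/s ≈ 0.001776 rad/s (4 s.f.).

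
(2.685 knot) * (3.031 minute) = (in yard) 274.7. Check: 1 knot = 0.51444444 m/s, so 2.685 knot = 2.685 * 0.51444444 = 1.3812833 m/s. 1 minute = 60 s, so 3.031 minute = 3.031 * 60 = 181.86 s. Combine: 1.3812833 m/s * 181.86 s = 251.20019 m. 1 yard = 0.9144 m, so 251.20019 m = 251.20019 / 0.9144 = 274.71587 yard ≈ 274.7 yard (4 s.f.).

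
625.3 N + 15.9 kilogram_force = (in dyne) 7.812e+07. Check: 625.3 N is already in N. 1 kilogram_force = 9.80665 N, so 15.9 kilogram_force = 15.9 * 9.80665 = 155.92574 N. Sum: 625.3 + 155.92574 = 781.22573 N. 1 dyne = 1e-05 N, so 781.22573 N = 781.22573 / 1e-05 = 78122573 dyne ≈ 7.812e+07 dyne (4 s.f.).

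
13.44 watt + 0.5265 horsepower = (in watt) 13.44 watt = 13.44 W. 1 horsepower = 745.69987 W, so 0.5265 horsepower = 0.5265 * 745.69987 = 392.61098 W. Sum: 13.44 + 392.61098 = 406.05098 W. 406.05098 W = 406.05098 watt ≈ 406.1 watt (4 s.f.). Final answer: 406.1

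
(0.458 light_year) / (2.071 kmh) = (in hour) 2.092e+12. Check: 1 light_year = 9.4607305e+15 m, so 0.458 light_year = 0.458 * 9.4607305e+15 = 4.3330146e+15 m. 1 kmh = 0.27777778 m/s, so 2.071 kmh = 2.071 * 0.27777778 = 0.57527778 m/s. Combine: 4.3330146e+15 m / 0.57527778 m/s = 7.5320388e+15 s. 1 hour = 3600 s, so 7.5320388e+15 s = 7.5320388e+15 / 3600 = 2.092233e+12 hour ≈ 2.092e+12 hour (4 s.f.).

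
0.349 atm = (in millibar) 1 atm = 101325 Pa, so 0.349 atm = 0.349 * 101325 = 35362.425 Pa. 1 millibar = 100 Pa, so 35362.425 Pa = 35362.425 / 100 = 353.62425 millibar ≈ 353.6 millibar (4 s.f.). Final answer: 353.6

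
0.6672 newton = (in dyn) 6.672e+04. Check: 0.6672 newton = 0.6672 N. 1 dyn = 1e-05 N, so 0.6672 N = 0.6672 / 1e-05 = 66720 dyn ≈ 6.672e+04 dyn (4 s.f.).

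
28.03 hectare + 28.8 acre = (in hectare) 39.68. Check: 1 hectare = 10000 m^2, so 28.03 hectare = 28.03 * 10000 = 280300 m^2. 1 acre = 4046.8564 m^2, so 28.8 acre = 28.8 * 4046.8564 = 116549.46 m^2. Sum: 280300 + 116549.46 = 396849.46 m^2. 1 hectare = 10000 m^2, so 396849.46 m^2 = 396849.46 / 10000 = 39.684946 hectare ≈ 39.68 hectare (4 s.f.).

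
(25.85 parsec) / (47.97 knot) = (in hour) 8.978e+12. Check: 1 parsec = 3.0856776e+16 m, so 25.85 parsec = 25.85 * 3.0856776e+16 = 7.9764765e+17 m. 1 knot = 0.51444444 m/s, so 47.97 knot = 47.97 * 0.51444444 = 24.6779 m/s. Combine: 7.9764765e+17 m / 24.6779 m/s = 3.2322347e+16 s. 1 hour = 3600 s, so 3.2322347e+16 s = 3.2322347e+16 / 3600 = 8.9784298e+12 hour ≈ 8.978e+12 hour (4 s.f.).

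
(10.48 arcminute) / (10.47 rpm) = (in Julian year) 8.811e-11. Check: 1 arcminute = 0.00029088821 rad, so 10.48 arcminute = 10.48 * 0.00029088821 = 0.0030485084 rad. 1 rpm = 0.10471976 rad/s, so 10.47 rpm = 10.47 * 0.10471976 = 1.0964158 rad/s. Combine: 0.0030485084 rad / 1.0964158 rad/s = 0.0027804309 s. 1 Julian year = 31557600 s, so 0.0027804309 s = 0.0027804309 / 31557600 = 8.8106537e-11 Julian year ≈ 8.811e-11 Julian year (4 s.f.).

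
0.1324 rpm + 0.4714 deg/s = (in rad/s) 0.02209. Check: 1 rpm = 0.10471976 rad/s, so 0.1324 rpm = 0.1324 * 0.10471976 = 0.013864896 rad/s. 1 deg/s = 0.017453293 rad/s, so 0.4714 deg/s = 0.4714 * 0.017453293 = 0.0082274821 rad/s. Sum: 0.013864896 + 0.0082274821 = 0.022092378 rad/s. Result: 0.022092378 rad/s ≈ 0.02209 rad/s (4 s.f.).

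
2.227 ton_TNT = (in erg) 9.318e+16. Check: 1 ton_TNT = 4.184e+09 J, so 2.227 ton_TNT = 2.227 * 4.184e+09 = 9.317768e+09 J. 1 erg = 1e-07 J, so 9.317768e+09 J = 9.317768e+09 / 1e-07 = 9.317768e+16 erg ≈ 9.318e+16 erg (4 s.f.).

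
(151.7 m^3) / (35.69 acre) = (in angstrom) 1.05e+07. Check: 151.7 m^3 is already in m^3. 1 acre = 4046.8564 m^2, so 35.69 acre = 35.69 * 4046.8564 = 144432.31 m^2. Combine: 151.7 m^3 / 144432.31 m^2 = 0.001050319 m. 1 angstrom = 1e-10 m, so 0.001050319 m = 0.001050319 / 1e-10 = 10503190 angstrom ≈ 1.05e+07 angstrom (4 s.f.).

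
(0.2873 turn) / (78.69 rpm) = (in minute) 0.003651. Check: 1 turn = 6.2831853 rad, so 0.2873 turn = 0.2873 * 6.2831853 = 1.8051591 rad. 1 rpm = 0.10471976 rad/s, so 78.69 rpm = 78.69 * 0.10471976 = 8.2403975 rad/s. Combine: 1.8051591 rad / 8.2403975 rad/s = 0.21906214 s. 1 minute = 60 s, so 0.21906214 s = 0.21906214 / 60 = 0.0036510357 minute ≈ 0.003651 minute (4 s.f.).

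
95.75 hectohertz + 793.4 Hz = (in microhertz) 1 hectohertz = 100 Hz, so 95.75 hectohertz = 95.75 * 100 = 9575 Hz. 793.4 Hz is already in Hz. Sum: 9575 + 793.4 = 10368.4 Hz. 1 microhertz = 1e-06 Hz, so 10368.4 Hz = 10368.4 / 1e-06 = 1.03684e+10 microhertz ≈ 1.037e+10 microhertz (4 s.f.). Final answer: 1.037e+10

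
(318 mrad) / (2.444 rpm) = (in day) 1 mrad = 0.001 rad, so 318 mrad = 318 * 0.001 = 0.318 rad. 1 rpm = 0.10471976 rad/s, so 2.444 rpm = 2.444 * 0.10471976 = 0.25593508 rad/s. Combine: 0.318 rad / 0.25593508 rad/s = 1.2425026 s. 1 day = 86400 s, so 1.2425026 s = 1.2425026 / 86400 = 1.4380817e-05 day ≈ 1.438e-05 day (4 s.f.). Final answer: 1.438e-05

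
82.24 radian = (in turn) 13.09. Check: 82.24 radian = 82.24 rad. 1 turn = 6.2831853 rad, so 82.24 rad = 82.24 / 6.2831853 = 13.088903 turn ≈ 13.09 turn (4 s.f.).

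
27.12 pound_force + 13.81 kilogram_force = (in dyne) 1 pound_force = 4.4482216 N, so 27.12 pound_force = 27.12 * 4.4482216 = 120.63577 N. 1 kilogram_force = 9.80665 N, so 13.81 kilogram_force = 13.81 * 9.80665 = 135.42984 N. Sum: 120.63577 + 135.42984 = 256.06561 N. 1 dyne = 1e-05 N, so 256.06561 N = 256.06561 / 1e-05 = 25606561 dyne ≈ 2.561e+07 dyne (4 s.f.). Final answer: 2.561e+07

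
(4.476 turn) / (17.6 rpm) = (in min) 1 turn = 6.2831853 rad, so 4.476 turn = 4.476 * 6.2831853 = 28.123537 rad. 1 rpm = 0.10471976 rad/s, so 17.6 rpm = 17.6 * 0.10471976 = 1.8430677 rad/s. Combine: 28.123537 rad / 1.8430677 rad/s = 15.259091 s. 1 min = 60 s, so 15.259091 s = 15.259091 / 60 = 0.25431818 min ≈ 0.2543 min (4 s.f.). Final answer: 0.2543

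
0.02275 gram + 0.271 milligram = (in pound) 1 gram = 0.001 kg, so 0.02275 gram = 0.02275 * 0.001 = 2.275e-05 kg. 1 milligram = 1e-06 kg, so 0.271 milligram = 0.271 * 1e-06 = 2.71e-07 kg. Sum: 2.275e-05 + 2.71e-07 = 2.3021e-05 kg. 1 pound = 0.45359237 kg, so 2.3021e-05 kg = 2.3021e-05 / 0.45359237 = 5.0752617e-05 pound ≈ 5.075e-05 pound (4 s.f.). Final answer: 5.075e-05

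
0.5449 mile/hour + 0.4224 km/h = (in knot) 1 mile/hour = 0.44704 m/s, so 0.5449 mile/hour = 0.5449 * 0.44704 = 0.2435921 m/s. 1 km/h = 0.27777778 m/s, so 0.4224 km/h = 0.4224 * 0.27777778 = 0.11733333 m/s. Sum: 0.2435921 + 0.11733333 = 0.36092543 m/s. 1 knot = 0.51444444 m/s, so 0.36092543 m/s = 0.36092543 / 0.51444444 = 0.70158291 knot ≈ 0.7016 knot (4 s.f.). Final answer: 0.7016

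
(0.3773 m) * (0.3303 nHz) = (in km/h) 4.486e-10. Check: 0.3773 m is already in m. 1 nHz = 1e-09 Hz, so 0.3303 nHz = 0.3303 * 1e-09 = 3.303e-10 Hz. Combine: 0.3773 m * 3.303e-10 Hz = 1.2462219e-10 m/s. 1 km/h = 0.27777778 m/s, so 1.2462219e-10 m/s = 1.2462219e-10 / 0.27777778 = 4.4863988e-10 km/h ≈ 4.486e-10 km/h (4 s.f.).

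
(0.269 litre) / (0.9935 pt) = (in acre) 1 litre = 0.001 m^3, so 0.269 litre = 0.269 * 0.001 = 0.000269 m^3. 1 pt = 0.00035277778 m, so 0.9935 pt = 0.9935 * 0.00035277778 = 0.00035048472 m. Combine: 0.000269 m^3 / 0.00035048472 m = 0.76750849 m^2. 1 acre = 4046.8564 m^2, so 0.76750849 m^2 = 0.76750849 / 4046.8564 = 0.00018965548 acre ≈ 0.0001897 acre (4 s.f.). Final answer: 0.0001897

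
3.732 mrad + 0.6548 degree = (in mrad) 1 mrad = 0.001 rad, so 3.732 mrad = 3.732 * 0.001 = 0.003732 rad. 1 degree = 0.017453293 rad, so 0.6548 degree = 0.6548 * 0.017453293 = 0.011428416 rad. Sum: 0.003732 + 0.011428416 = 0.015160416 rad. 1 mrad = 0.001 rad, so 0.015160416 rad = 0.015160416 / 0.001 = 15.160416 mrad ≈ 15.16 mrad (4 s.f.). Final answer: 15.16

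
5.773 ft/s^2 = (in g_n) 0.1794. Check: 1 ft/s^2 = 0.3048 m/s^2, so 5.773 ft/s^2 = 5.773 * 0.3048 = 1.7596104 m/s^2. 1 g_n = 9.80665 m/s^2, so 1.7596104 m/s^2 = 1.7596104 / 9.80665 = 0.17943033 g_n ≈ 0.1794 g_n (4 s.f.).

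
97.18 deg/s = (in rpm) 16.2. Check: 1 deg/s = 0.017453293 rad/s, so 97.18 deg/s = 97.18 * 0.017453293 = 1.696111 rad/s. 1 rpm = 0.10471976 rad/s, so 1.696111 rad/s = 1.696111 / 0.10471976 = 16.196667 rpm ≈ 16.2 rpm (4 s.f.).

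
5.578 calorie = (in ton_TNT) 1 calorie = 4.184 J, so 5.578 calorie = 5.578 * 4.184 = 23.338352 J. 1 ton_TNT = 4.184e+09 J, so 23.338352 J = 23.338352 / 4.184e+09 = 5.578e-09 ton_TNT. Final answer: 5.578e-09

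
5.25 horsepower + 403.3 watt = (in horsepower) 5.791. Check: 1 horsepower = 745.69987 W, so 5.25 horsepower = 5.25 * 745.69987 = 3914.9243 W. 403.3 watt = 403.3 W. Sum: 3914.9243 + 403.3 = 4318.2243 W. 1 horsepower = 745.69987 W, so 4318.2243 W = 4318.2243 / 745.69987 = 5.7908342 horsepower ≈ 5.791 horsepower (4 s.f.).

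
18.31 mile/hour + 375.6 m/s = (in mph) 1 mile/hour = 0.44704 m/s, so 18.31 mile/hour = 18.31 * 0.44704 = 8.1853024 m/s. 375.6 m/s is already in m/s. Sum: 8.1853024 + 375.6 = 383.7853 m/s. 1 mph = 0.44704 m/s, so 383.7853 m/s = 383.7853 / 0.44704 = 858.50327 mph ≈ 858.5 mph (4 s.f.). Final answer: 858.5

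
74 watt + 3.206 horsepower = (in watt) 2465. Check: 74 watt = 74 W. 1 horsepower = 745.69987 W, so 3.206 horsepower = 3.206 * 745.69987 = 2390.7138 W. Sum: 74 + 2390.7138 = 2464.7138 W. 2464.7138 W = 2464.7138 watt ≈ 2465 watt (4 s.f.).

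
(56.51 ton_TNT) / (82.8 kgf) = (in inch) 1.146e+10. Check: 1 ton_TNT = 4.184e+09 J, so 56.51 ton_TNT = 56.51 * 4.184e+09 = 2.3643784e+11 J. 1 kgf = 9.80665 N, so 82.8 kgf = 82.8 * 9.80665 = 811.99062 N. Combine: 2.3643784e+11 J / 811.99062 N = 2.9118297e+08 m. 1 inch = 0.0254 m, so 2.9118297e+08 m = 2.9118297e+08 / 0.0254 = 1.1463896e+10 inch ≈ 1.146e+10 inch (4 s.f.).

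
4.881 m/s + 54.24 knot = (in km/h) 118. Check: 4.881 m/s is already in m/s. 1 knot = 0.51444444 m/s, so 54.24 knot = 54.24 * 0.51444444 = 27.903467 m/s. Sum: 4.881 + 27.903467 = 32.784467 m/s. 1 km/h = 0.27777778 m/s, so 32.784467 m/s = 32.784467 / 0.27777778 = 118.02408 km/h ≈ 118 km/h (4 s.f.).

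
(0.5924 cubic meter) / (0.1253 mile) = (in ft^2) 0.03162. Check: 0.5924 cubic meter = 0.5924 m^3. 1 mile = 1609.344 m, so 0.1253 mile = 0.1253 * 1609.344 = 201.6508 m. Combine: 0.5924 m^3 / 201.6508 m = 0.0029377518 m^2. 1 ft^2 = 0.09290304 m^2, so 0.0029377518 m^2 = 0.0029377518 / 0.09290304 = 0.031621697 ft^2 ≈ 0.03162 ft^2 (4 s.f.).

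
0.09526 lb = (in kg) 1 lb = 0.45359237 kg, so 0.09526 lb = 0.09526 * 0.45359237 = 0.043209209 kg. Result: 0.043209209 kg ≈ 0.04321 kg (4 s.f.). Final answer: 0.04321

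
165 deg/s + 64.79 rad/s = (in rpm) 1 deg/s = 0.017453293 rad/s, so 165 deg/s = 165 * 0.017453293 = 2.8797933 rad/s. 64.79 rad/s is already in rad/s. Sum: 2.8797933 + 64.79 = 67.669793 rad/s. 1 rpm = 0.10471976 rad/s, so 67.669793 rad/s = 67.669793 / 0.10471976 = 646.19893 rpm ≈ 646.2 rpm (4 s.f.). Final answer: 646.2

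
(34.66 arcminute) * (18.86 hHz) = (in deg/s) 1089. Check: 1 arcminute = 0.00029088821 rad, so 34.66 arcminute = 34.66 * 0.00029088821 = 0.010082185 rad. 1 hHz = 100 Hz, so 18.86 hHz = 18.86 * 100 = 1886 Hz. Combine: 0.010082185 rad * 1886 Hz = 19.015001 rad/s. 1 deg/s = 0.017453293 rad/s, so 19.015001 rad/s = 19.015001 / 0.017453293 = 1089.4793 deg/s ≈ 1089 deg/s (4 s.f.).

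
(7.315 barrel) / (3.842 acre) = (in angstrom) 7.48e+05. Check: 1 barrel = 0.15898729 m^3, so 7.315 barrel = 7.315 * 0.15898729 = 1.1629921 m^3. 1 acre = 4046.8564 m^2, so 3.842 acre = 3.842 * 4046.8564 = 15548.022 m^2. Combine: 1.1629921 m^3 / 15548.022 m^2 = 7.4799999e-05 m. 1 angstrom = 1e-10 m, so 7.4799999e-05 m = 7.4799999e-05 / 1e-10 = 747999.99 angstrom ≈ 7.48e+05 angstrom (4 s.f.).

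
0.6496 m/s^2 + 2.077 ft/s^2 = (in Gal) 0.6496 m/s^2 is already in m/s^2. 1 ft/s^2 = 0.3048 m/s^2, so 2.077 ft/s^2 = 2.077 * 0.3048 = 0.6330696 m/s^2. Sum: 0.6496 + 0.6330696 = 1.2826696 m/s^2. 1 Gal = 0.01 m/s^2, so 1.2826696 m/s^2 = 1.2826696 / 0.01 = 128.26696 Gal ≈ 128.3 Gal (4 s.f.). Final answer: 128.3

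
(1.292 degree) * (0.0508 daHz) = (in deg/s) 1 degree = 0.017453293 rad, so 1.292 degree = 1.292 * 0.017453293 = 0.022549654 rad. 1 daHz = 10 Hz, so 0.0508 daHz = 0.0508 * 10 = 0.508 Hz. Combine: 0.022549654 rad * 0.508 Hz = 0.011455224 rad/s. 1 deg/s = 0.017453293 rad/s, so 0.011455224 rad/s = 0.011455224 / 0.017453293 = 0.656336 deg/s ≈ 0.6563 deg/s (4 s.f.). Final answer: 0.6563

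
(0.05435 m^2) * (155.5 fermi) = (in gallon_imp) 1.859e-12. Check: 0.05435 m^2 is already in m^2. 1 fermi = 1e-15 m, so 155.5 fermi = 155.5 * 1e-15 = 1.555e-13 m. Combine: 0.05435 m^2 * 1.555e-13 m = 8.451425e-15 m^3. 1 gallon_imp = 0.00454609 m^3, so 8.451425e-15 m^3 = 8.451425e-15 / 0.00454609 = 1.8590536e-12 gallon_imp ≈ 1.859e-12 gallon_imp (4 s.f.).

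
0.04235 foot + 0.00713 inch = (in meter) 1 foot = 0.3048 m, so 0.04235 foot = 0.04235 * 0.3048 = 0.01290828 m. 1 inch = 0.0254 m, so 0.00713 inch = 0.00713 * 0.0254 = 0.000181102 m. Sum: 0.01290828 + 0.000181102 = 0.013089382 m. 0.013089382 m = 0.013089382 meter ≈ 0.01309 meter (4 s.f.). Final answer: 0.01309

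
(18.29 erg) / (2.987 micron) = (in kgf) 0.06244. Check: 1 erg = 1e-07 J, so 18.29 erg = 18.29 * 1e-07 = 1.829e-06 J. 1 micron = 1e-06 m, so 2.987 micron = 2.987 * 1e-06 = 2.987e-06 m. Combine: 1.829e-06 J / 2.987e-06 m = 0.61232005 N. 1 kgf = 9.80665 N, so 0.61232005 N = 0.61232005 / 9.80665 = 0.062439269 kgf ≈ 0.06244 kgf (4 s.f.).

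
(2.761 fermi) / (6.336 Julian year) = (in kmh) 4.971e-23. Check: 1 fermi = 1e-15 m, so 2.761 fermi = 2.761 * 1e-15 = 2.761e-15 m. 1 Julian year = 31557600 s, so 6.336 Julian year = 6.336 * 31557600 = 1.9994895e+08 s. Combine: 2.761e-15 m / 1.9994895e+08 s = 1.3808524e-23 m/s. 1 kmh = 0.27777778 m/s, so 1.3808524e-23 m/s = 1.3808524e-23 / 0.27777778 = 4.9710688e-23 kmh ≈ 4.971e-23 kmh (4 s.f.).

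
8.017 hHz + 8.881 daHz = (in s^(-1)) 1 hHz = 100 Hz, so 8.017 hHz = 8.017 * 100 = 801.7 Hz. 1 daHz = 10 Hz, so 8.881 daHz = 8.881 * 10 = 88.81 Hz. Sum: 801.7 + 88.81 = 890.51 Hz. 890.51 Hz = 890.51 s^(-1) ≈ 890.5 s^(-1) (4 s.f.). Final answer: 890.5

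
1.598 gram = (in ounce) 1 gram = 0.001 kg, so 1.598 gram = 1.598 * 0.001 = 0.001598 kg. 1 ounce = 0.028349523 kg, so 0.001598 kg = 0.001598 / 0.028349523 = 0.056367791 ounce ≈ 0.05637 ounce (4 s.f.). Final answer: 0.05637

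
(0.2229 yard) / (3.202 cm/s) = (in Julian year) 2.017e-07. Check: 1 yard = 0.9144 m, so 0.2229 yard = 0.2229 * 0.9144 = 0.20381976 m. 1 cm/s = 0.01 m/s, so 3.202 cm/s = 3.202 * 0.01 = 0.03202 m/s. Combine: 0.20381976 m / 0.03202 m/s = 6.3653891 s. 1 Julian year = 31557600 s, so 6.3653891 s = 6.3653891 / 31557600 = 2.0170701e-07 Julian year ≈ 2.017e-07 Julian year (4 s.f.).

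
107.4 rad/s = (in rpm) 1026. Check: 1 rpm = 0.10471976 rad/s, so 107.4 rad/s = 107.4 / 0.10471976 = 1025.5945 rpm ≈ 1026 rpm (4 s.f.).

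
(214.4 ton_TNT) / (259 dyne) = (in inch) 1.364e+16. Check: 1 ton_TNT = 4.184e+09 J, so 214.4 ton_TNT = 214.4 * 4.184e+09 = 8.970496e+11 J. 1 dyne = 1e-05 N, so 259 dyne = 259 * 1e-05 = 0.00259 N. Combine: 8.970496e+11 J / 0.00259 N = 3.463512e+14 m. 1 inch = 0.0254 m, so 3.463512e+14 m = 3.463512e+14 / 0.0254 = 1.3635874e+16 inch ≈ 1.364e+16 inch (4 s.f.).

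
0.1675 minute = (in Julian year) 3.185e-07. Check: 1 minute = 60 s, so 0.1675 minute = 0.1675 * 60 = 10.05 s. 1 Julian year = 31557600 s, so 10.05 s = 10.05 / 31557600 = 3.1846528e-07 Julian year ≈ 3.185e-07 Julian year (4 s.f.).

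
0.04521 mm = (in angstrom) 1 mm = 0.001 m, so 0.04521 mm = 0.04521 * 0.001 = 4.521e-05 m. 1 angstrom = 1e-10 m, so 4.521e-05 m = 4.521e-05 / 1e-10 = 452100 angstrom ≈ 4.521e+05 angstrom (4 s.f.). Final answer: 4.521e+05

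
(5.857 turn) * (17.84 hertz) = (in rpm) 1 turn = 6.2831853 rad, so 5.857 turn = 5.857 * 6.2831853 = 36.800616 rad. 17.84 hertz = 17.84 Hz. Combine: 36.800616 rad * 17.84 Hz = 656.523 rad/s. 1 rpm = 0.10471976 rad/s, so 656.523 rad/s = 656.523 / 0.10471976 = 6269.3328 rpm ≈ 6269 rpm (4 s.f.). Final answer: 6269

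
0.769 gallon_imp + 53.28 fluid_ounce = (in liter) 5.072. Check: 1 gallon_imp = 0.00454609 m^3, so 0.769 gallon_imp = 0.769 * 0.00454609 = 0.0034959432 m^3. 1 fluid_ounce = 2.957353e-05 m^3, so 53.28 fluid_ounce = 53.28 * 2.957353e-05 = 0.0015756777 m^3. Sum: 0.0034959432 + 0.0015756777 = 0.0050716209 m^3. 1 liter = 0.001 m^3, so 0.0050716209 m^3 = 0.0050716209 / 0.001 = 5.0716209 liter ≈ 5.072 liter (4 s.f.).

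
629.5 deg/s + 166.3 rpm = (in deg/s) 1 deg/s = 0.017453293 rad/s, so 629.5 deg/s = 629.5 * 0.017453293 = 10.986848 rad/s. 1 rpm = 0.10471976 rad/s, so 166.3 rpm = 166.3 * 0.10471976 = 17.414895 rad/s. Sum: 10.986848 + 17.414895 = 28.401743 rad/s. 1 deg/s = 0.017453293 rad/s, so 28.401743 rad/s = 28.401743 / 0.017453293 = 1627.3 deg/s ≈ 1627 deg/s (4 s.f.). Final answer: 1627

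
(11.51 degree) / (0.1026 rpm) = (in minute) 0.3116. Check: 1 degree = 0.017453293 rad, so 11.51 degree = 11.51 * 0.017453293 = 0.2008874 rad. 1 rpm = 0.10471976 rad/s, so 0.1026 rpm = 0.1026 * 0.10471976 = 0.010744247 rad/s. Combine: 0.2008874 rad / 0.010744247 rad/s = 18.697206 s. 1 minute = 60 s, so 18.697206 s = 18.697206 / 60 = 0.3116201 minute ≈ 0.3116 minute (4 s.f.).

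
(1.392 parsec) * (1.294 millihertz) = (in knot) 1.08e+14. Check: 1 parsec = 3.0856776e+16 m, so 1.392 parsec = 1.392 * 3.0856776e+16 = 4.2952632e+16 m. 1 millihertz = 0.001 Hz, so 1.294 millihertz = 1.294 * 0.001 = 0.001294 Hz. Combine: 4.2952632e+16 m * 0.001294 Hz = 5.5580706e+13 m/s. 1 knot = 0.51444444 m/s, so 5.5580706e+13 m/s = 5.5580706e+13 / 0.51444444 = 1.0804025e+14 knot ≈ 1.08e+14 knot (4 s.f.).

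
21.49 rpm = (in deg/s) 1 rpm = 0.10471976 rad/s, so 21.49 rpm = 21.49 * 0.10471976 = 2.2504275 rad/s. 1 deg/s = 0.017453293 rad/s, so 2.2504275 rad/s = 2.2504275 / 0.017453293 = 128.94 deg/s ≈ 128.9 deg/s (4 s.f.). Final answer: 128.9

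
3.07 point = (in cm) 0.1083. Check: 1 point = 0.00035277778 m, so 3.07 point = 3.07 * 0.00035277778 = 0.0010830278 m. 1 cm = 0.01 m, so 0.0010830278 m = 0.0010830278 / 0.01 = 0.10830278 cm ≈ 0.1083 cm (4 s.f.).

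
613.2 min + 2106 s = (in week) 1 min = 60 s, so 613.2 min = 613.2 * 60 = 36792 s. 2106 s is already in s. Sum: 36792 + 2106 = 38898 s. 1 week = 604800 s, so 38898 s = 38898 / 604800 = 0.064315476 week ≈ 0.06432 week (4 s.f.). Final answer: 0.06432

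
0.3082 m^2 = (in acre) 1 acre = 4046.8564 m^2, so 0.3082 m^2 = 0.3082 / 4046.8564 = 7.6157879e-05 acre ≈ 7.616e-05 acre (4 s.f.). Final answer: 7.616e-05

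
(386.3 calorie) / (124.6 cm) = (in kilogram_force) 132.3. Check: 1 calorie = 4.184 J, so 386.3 calorie = 386.3 * 4.184 = 1616.2792 J. 1 cm = 0.01 m, so 124.6 cm = 124.6 * 0.01 = 1.246 m. Combine: 1616.2792 J / 1.246 m = 1297.1743 N. 1 kilogram_force = 9.80665 N, so 1297.1743 N = 1297.1743 / 9.80665 = 132.27497 kilogram_force ≈ 132.3 kilogram_force (4 s.f.).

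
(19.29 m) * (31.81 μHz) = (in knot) 19.29 m is already in m. 1 μHz = 1e-06 Hz, so 31.81 μHz = 31.81 * 1e-06 = 3.181e-05 Hz. Combine: 19.29 m * 3.181e-05 Hz = 0.0006136149 m/s. 1 knot = 0.51444444 m/s, so 0.0006136149 m/s = 0.0006136149 / 0.51444444 = 0.0011927719 knot ≈ 0.001193 knot (4 s.f.). Final answer: 0.001193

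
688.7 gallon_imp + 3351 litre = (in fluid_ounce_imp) 2.281e+05. Check: 1 gallon_imp = 0.00454609 m^3, so 688.7 gallon_imp = 688.7 * 0.00454609 = 3.1308922 m^3. 1 litre = 0.001 m^3, so 3351 litre = 3351 * 0.001 = 3.351 m^3. Sum: 3.1308922 + 3.351 = 6.4818922 m^3. 1 fluid_ounce_imp = 2.8413063e-05 m^3, so 6.4818922 m^3 = 6.4818922 / 2.8413063e-05 = 228130.71 fluid_ounce_imp ≈ 2.281e+05 fluid_ounce_imp (4 s.f.).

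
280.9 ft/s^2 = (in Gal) 1 ft/s^2 = 0.3048 m/s^2, so 280.9 ft/s^2 = 280.9 * 0.3048 = 85.61832 m/s^2. 1 Gal = 0.01 m/s^2, so 85.61832 m/s^2 = 85.61832 / 0.01 = 8561.832 Gal ≈ 8562 Gal (4 s.f.). Final answer: 8562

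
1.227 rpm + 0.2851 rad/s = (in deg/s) 23.7. Check: 1 rpm = 0.10471976 rad/s, so 1.227 rpm = 1.227 * 0.10471976 = 0.12849114 rad/s. 0.2851 rad/s is already in rad/s. Sum: 0.12849114 + 0.2851 = 0.41359114 rad/s. 1 deg/s = 0.017453293 rad/s, so 0.41359114 rad/s = 0.41359114 / 0.017453293 = 23.697027 deg/s ≈ 23.7 deg/s (4 s.f.).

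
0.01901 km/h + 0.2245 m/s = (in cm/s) 22.98. Check: 1 km/h = 0.27777778 m/s, so 0.01901 km/h = 0.01901 * 0.27777778 = 0.0052805556 m/s. 0.2245 m/s is already in m/s. Sum: 0.0052805556 + 0.2245 = 0.22978056 m/s. 1 cm/s = 0.01 m/s, so 0.22978056 m/s = 0.22978056 / 0.01 = 22.978056 cm/s ≈ 22.98 cm/s (4 s.f.).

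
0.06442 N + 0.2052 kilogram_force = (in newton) 2.077. Check: 0.06442 N is already in N. 1 kilogram_force = 9.80665 N, so 0.2052 kilogram_force = 0.2052 * 9.80665 = 2.0123246 N. Sum: 0.06442 + 2.0123246 = 2.0767446 N. 2.0767446 N = 2.0767446 newton ≈ 2.077 newton (4 s.f.).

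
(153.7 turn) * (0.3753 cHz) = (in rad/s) 1 turn = 6.2831853 rad, so 153.7 turn = 153.7 * 6.2831853 = 965.72558 rad. 1 cHz = 0.01 Hz, so 0.3753 cHz = 0.3753 * 0.01 = 0.003753 Hz. Combine: 965.72558 rad * 0.003753 Hz = 3.6243681 rad/s. Result: 3.6243681 rad/s ≈ 3.624 rad/s (4 s.f.). Final answer: 3.624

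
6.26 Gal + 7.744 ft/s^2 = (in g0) 1 Gal = 0.01 m/s^2, so 6.26 Gal = 6.26 * 0.01 = 0.0626 m/s^2. 1 ft/s^2 = 0.3048 m/s^2, so 7.744 ft/s^2 = 7.744 * 0.3048 = 2.3603712 m/s^2. Sum: 0.0626 + 2.3603712 = 2.4229712 m/s^2. 1 g0 = 9.80665 m/s^2, so 2.4229712 m/s^2 = 2.4229712 / 9.80665 = 0.2470743 g0 ≈ 0.2471 g0 (4 s.f.). Final answer: 0.2471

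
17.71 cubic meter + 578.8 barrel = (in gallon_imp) 2.414e+04. Check: 17.71 cubic meter = 17.71 m^3. 1 barrel = 0.15898729 m^3, so 578.8 barrel = 578.8 * 0.15898729 = 92.021846 m^3. Sum: 17.71 + 92.021846 = 109.73185 m^3. 1 gallon_imp = 0.00454609 m^3, so 109.73185 m^3 = 109.73185 / 0.00454609 = 24137.632 gallon_imp ≈ 2.414e+04 gallon_imp (4 s.f.).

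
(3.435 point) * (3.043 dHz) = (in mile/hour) 0.0008249. Check: 1 point = 0.00035277778 m, so 3.435 point = 3.435 * 0.00035277778 = 0.0012117917 m. 1 dHz = 0.1 Hz, so 3.043 dHz = 3.043 * 0.1 = 0.3043 Hz. Combine: 0.0012117917 m * 0.3043 Hz = 0.0003687482 m/s. 1 mile/hour = 0.44704 m/s, so 0.0003687482 m/s = 0.0003687482 / 0.44704 = 0.00082486624 mile/hour ≈ 0.0008249 mile/hour (4 s.f.).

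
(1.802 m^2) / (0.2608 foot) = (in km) 0.02267. Check: 1.802 m^2 is already in m^2. 1 foot = 0.3048 m, so 0.2608 foot = 0.2608 * 0.3048 = 0.07949184 m. Combine: 1.802 m^2 / 0.07949184 m = 22.668993 m. 1 km = 1000 m, so 22.668993 m = 22.668993 / 1000 = 0.022668993 km ≈ 0.02267 km (4 s.f.).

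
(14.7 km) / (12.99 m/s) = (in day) 1 km = 1000 m, so 14.7 km = 14.7 * 1000 = 14700 m. 12.99 m/s is already in m/s. Combine: 14700 m / 12.99 m/s = 1131.6397 s. 1 day = 86400 s, so 1131.6397 s = 1131.6397 / 86400 = 0.013097682 day ≈ 0.0131 day (4 s.f.). Final answer: 0.0131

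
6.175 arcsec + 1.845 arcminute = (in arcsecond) 116.9. Check: 1 arcsec = 4.8481368e-06 rad, so 6.175 arcsec = 6.175 * 4.8481368e-06 = 2.9937245e-05 rad. 1 arcminute = 0.00029088821 rad, so 1.845 arcminute = 1.845 * 0.00029088821 = 0.00053668874 rad. Sum: 2.9937245e-05 + 0.00053668874 = 0.00056662599 rad. 1 arcsecond = 4.8481368e-06 rad, so 0.00056662599 rad = 0.00056662599 / 4.8481368e-06 = 116.875 arcsecond ≈ 116.9 arcsecond (4 s.f.).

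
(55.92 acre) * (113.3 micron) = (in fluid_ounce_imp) 9.024e+05. Check: 1 acre = 4046.8564 m^2, so 55.92 acre = 55.92 * 4046.8564 = 226300.21 m^2. 1 micron = 1e-06 m, so 113.3 micron = 113.3 * 1e-06 = 0.0001133 m. Combine: 226300.21 m^2 * 0.0001133 m = 25.639814 m^3. 1 fluid_ounce_imp = 2.8413063e-05 m^3, so 25.639814 m^3 = 25.639814 / 2.8413063e-05 = 902395.3 fluid_ounce_imp ≈ 9.024e+05 fluid_ounce_imp (4 s.f.).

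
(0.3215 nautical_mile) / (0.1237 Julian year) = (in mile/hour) 1 nautical_mile = 1852 m, so 0.3215 nautical_mile = 0.3215 * 1852 = 595.418 m. 1 Julian year = 31557600 s, so 0.1237 Julian year = 0.1237 * 31557600 = 3903675.1 s. Combine: 595.418 m / 3903675.1 s = 0.00015252755 m/s. 1 mile/hour = 0.44704 m/s, so 0.00015252755 m/s = 0.00015252755 / 0.44704 = 0.00034119441 mile/hour ≈ 0.0003412 mile/hour (4 s.f.). Final answer: 0.0003412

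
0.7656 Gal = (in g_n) 0.0007807. Check: 1 Gal = 0.01 m/s^2, so 0.7656 Gal = 0.7656 * 0.01 = 0.007656 m/s^2. 1 g_n = 9.80665 m/s^2, so 0.007656 m/s^2 = 0.007656 / 9.80665 = 0.00078069473 g_n ≈ 0.0007807 g_n (4 s.f.).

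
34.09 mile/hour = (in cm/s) 1 mile/hour = 0.44704 m/s, so 34.09 mile/hour = 34.09 * 0.44704 = 15.239594 m/s. 1 cm/s = 0.01 m/s, so 15.239594 m/s = 15.239594 / 0.01 = 1523.9594 cm/s ≈ 1524 cm/s (4 s.f.). Final answer: 1524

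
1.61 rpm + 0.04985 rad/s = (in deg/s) 1 rpm = 0.10471976 rad/s, so 1.61 rpm = 1.61 * 0.10471976 = 0.16859881 rad/s. 0.04985 rad/s is already in rad/s. Sum: 0.16859881 + 0.04985 = 0.21844881 rad/s. 1 deg/s = 0.017453293 rad/s, so 0.21844881 rad/s = 0.21844881 / 0.017453293 = 12.516195 deg/s ≈ 12.52 deg/s (4 s.f.). Final answer: 12.52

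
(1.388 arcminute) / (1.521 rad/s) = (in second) 1 arcminute = 0.00029088821 rad, so 1.388 arcminute = 1.388 * 0.00029088821 = 0.00040375283 rad. 1.521 rad/s is already in rad/s. Combine: 0.00040375283 rad / 1.521 rad/s = 0.00026545222 s. 0.00026545222 s = 0.00026545222 second ≈ 0.0002655 second (4 s.f.). Final answer: 0.0002655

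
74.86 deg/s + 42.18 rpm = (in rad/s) 1 deg/s = 0.017453293 rad/s, so 74.86 deg/s = 74.86 * 0.017453293 = 1.3065535 rad/s. 1 rpm = 0.10471976 rad/s, so 42.18 rpm = 42.18 * 0.10471976 = 4.4170793 rad/s. Sum: 1.3065535 + 4.4170793 = 5.7236327 rad/s. Result: 5.7236327 rad/s ≈ 5.724 rad/s (4 s.f.). Final answer: 5.724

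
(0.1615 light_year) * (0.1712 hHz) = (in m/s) 2.616e+16. Check: 1 light_year = 9.4607305e+15 m, so 0.1615 light_year = 0.1615 * 9.4607305e+15 = 1.527908e+15 m. 1 hHz = 100 Hz, so 0.1712 hHz = 0.1712 * 100 = 17.12 Hz. Combine: 1.527908e+15 m * 17.12 Hz = 2.6157784e+16 m/s. Result: 2.6157784e+16 m/s ≈ 2.616e+16 m/s (4 s.f.).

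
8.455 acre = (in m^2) 3.422e+04. Check: 1 acre = 4046.8564 m^2, so 8.455 acre = 8.455 * 4046.8564 = 34216.171 m^2. Result: 34216.171 m^2 ≈ 3.422e+04 m^2 (4 s.f.).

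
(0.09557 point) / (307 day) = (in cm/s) 1 point = 0.00035277778 m, so 0.09557 point = 0.09557 * 0.00035277778 = 3.3714972e-05 m. 1 day = 86400 s, so 307 day = 307 * 86400 = 26524800 s. Combine: 3.3714972e-05 m / 26524800 s = 1.2710736e-12 m/s. 1 cm/s = 0.01 m/s, so 1.2710736e-12 m/s = 1.2710736e-12 / 0.01 = 1.2710736e-10 cm/s ≈ 1.271e-10 cm/s (4 s.f.). Final answer: 1.271e-10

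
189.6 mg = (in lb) 0.000418. Check: 1 mg = 1e-06 kg, so 189.6 mg = 189.6 * 1e-06 = 0.0001896 kg. 1 lb = 0.45359237 kg, so 0.0001896 kg = 0.0001896 / 0.45359237 = 0.00041799645 lb ≈ 0.000418 lb (4 s.f.).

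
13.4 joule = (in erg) 1.34e+08. Check: 13.4 joule = 13.4 J. 1 erg = 1e-07 J, so 13.4 J = 13.4 / 1e-07 = 1.34e+08 erg.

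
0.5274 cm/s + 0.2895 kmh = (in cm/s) 1 cm/s = 0.01 m/s, so 0.5274 cm/s = 0.5274 * 0.01 = 0.005274 m/s. 1 kmh = 0.27777778 m/s, so 0.2895 kmh = 0.2895 * 0.27777778 = 0.080416667 m/s. Sum: 0.005274 + 0.080416667 = 0.085690667 m/s. 1 cm/s = 0.01 m/s, so 0.085690667 m/s = 0.085690667 / 0.01 = 8.5690667 cm/s ≈ 8.569 cm/s (4 s.f.). Final answer: 8.569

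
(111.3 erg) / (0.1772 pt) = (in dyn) 1 erg = 1e-07 J, so 111.3 erg = 111.3 * 1e-07 = 1.113e-05 J. 1 pt = 0.00035277778 m, so 0.1772 pt = 0.1772 * 0.00035277778 = 6.2512222e-05 m. Combine: 1.113e-05 J / 6.2512222e-05 m = 0.17804518 N. 1 dyn = 1e-05 N, so 0.17804518 N = 0.17804518 / 1e-05 = 17804.518 dyn ≈ 1.78e+04 dyn (4 s.f.). Final answer: 1.78e+04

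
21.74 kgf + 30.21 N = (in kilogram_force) 1 kgf = 9.80665 N, so 21.74 kgf = 21.74 * 9.80665 = 213.19657 N. 30.21 N is already in N. Sum: 213.19657 + 30.21 = 243.40657 N. 1 kilogram_force = 9.80665 N, so 243.40657 N = 243.40657 / 9.80665 = 24.820563 kilogram_force ≈ 24.82 kilogram_force (4 s.f.). Final answer: 24.82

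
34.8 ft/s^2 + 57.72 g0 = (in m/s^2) 1 ft/s^2 = 0.3048 m/s^2, so 34.8 ft/s^2 = 34.8 * 0.3048 = 10.60704 m/s^2. 1 g0 = 9.80665 m/s^2, so 57.72 g0 = 57.72 * 9.80665 = 566.03984 m/s^2. Sum: 10.60704 + 566.03984 = 576.64688 m/s^2. Result: 576.64688 m/s^2 ≈ 576.6 m/s^2 (4 s.f.). Final answer: 576.6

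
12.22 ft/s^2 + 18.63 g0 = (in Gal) 1 ft/s^2 = 0.3048 m/s^2, so 12.22 ft/s^2 = 12.22 * 0.3048 = 3.724656 m/s^2. 1 g0 = 9.80665 m/s^2, so 18.63 g0 = 18.63 * 9.80665 = 182.69789 m/s^2. Sum: 3.724656 + 182.69789 = 186.42255 m/s^2. 1 Gal = 0.01 m/s^2, so 186.42255 m/s^2 = 186.42255 / 0.01 = 18642.255 Gal ≈ 1.864e+04 Gal (4 s.f.). Final answer: 1.864e+04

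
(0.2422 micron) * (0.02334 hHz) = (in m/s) 5.653e-07. Check: 1 micron = 1e-06 m, so 0.2422 micron = 0.2422 * 1e-06 = 2.422e-07 m. 1 hHz = 100 Hz, so 0.02334 hHz = 0.02334 * 100 = 2.334 Hz. Combine: 2.422e-07 m * 2.334 Hz = 5.652948e-07 m/s. Result: 5.652948e-07 m/s ≈ 5.653e-07 m/s (4 s.f.).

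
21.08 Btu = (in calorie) 1 Btu = 1055.0559 J, so 21.08 Btu = 21.08 * 1055.0559 = 22240.577 J. 1 calorie = 4.184 J, so 22240.577 J = 22240.577 / 4.184 = 5315.6256 calorie ≈ 5316 calorie (4 s.f.). Final answer: 5316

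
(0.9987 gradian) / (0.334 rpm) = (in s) 1 gradian = 0.015707963 rad, so 0.9987 gradian = 0.9987 * 0.015707963 = 0.015687543 rad. 1 rpm = 0.10471976 rad/s, so 0.334 rpm = 0.334 * 0.10471976 = 0.034976398 rad/s. Combine: 0.015687543 rad / 0.034976398 rad/s = 0.44851796 s. Result: 0.44851796 s ≈ 0.4485 s (4 s.f.). Final answer: 0.4485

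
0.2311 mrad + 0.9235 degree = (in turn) 0.002602. Check: 1 mrad = 0.001 rad, so 0.2311 mrad = 0.2311 * 0.001 = 0.0002311 rad. 1 degree = 0.017453293 rad, so 0.9235 degree = 0.9235 * 0.017453293 = 0.016118116 rad. Sum: 0.0002311 + 0.016118116 = 0.016349216 rad. 1 turn = 6.2831853 rad, so 0.016349216 rad = 0.016349216 / 6.2831853 = 0.0026020585 turn ≈ 0.002602 turn (4 s.f.).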